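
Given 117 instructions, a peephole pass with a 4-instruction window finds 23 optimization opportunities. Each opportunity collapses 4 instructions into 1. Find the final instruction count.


Each match removes 3 instructions.
Total removed = 23 * 3 = 69
Remaining = 117 - 69 = 48

48


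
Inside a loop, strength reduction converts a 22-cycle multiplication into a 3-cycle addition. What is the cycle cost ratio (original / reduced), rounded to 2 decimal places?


Ratio = mult_cost / add_cost = 22 / 3 = 7.33

7.33


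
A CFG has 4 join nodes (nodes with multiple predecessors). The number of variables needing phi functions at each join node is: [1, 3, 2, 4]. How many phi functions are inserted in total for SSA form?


Total phi functions = sum of phi functions at each join node
= 1 + 3 + 2 + 4 = 10

10


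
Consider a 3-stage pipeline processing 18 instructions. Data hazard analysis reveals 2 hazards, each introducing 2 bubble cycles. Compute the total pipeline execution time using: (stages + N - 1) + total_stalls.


Base cycles = 3 + 18 - 1 = 20
Total stalls = 2 * 2 = 4
Total = 20 + 4 = 24

24


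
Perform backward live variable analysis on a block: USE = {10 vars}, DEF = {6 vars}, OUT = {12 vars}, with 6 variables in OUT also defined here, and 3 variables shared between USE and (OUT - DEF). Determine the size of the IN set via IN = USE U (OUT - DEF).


OUT - DEF: 12 - 6 = 6
|IN| = |USE| + |OUT - DEF| - |USE ∩ (OUT - DEF)| = 10 + 6 - 3 = 13

13


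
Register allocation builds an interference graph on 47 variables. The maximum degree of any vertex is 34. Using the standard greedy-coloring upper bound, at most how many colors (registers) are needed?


Greedy coloring never needs more than (max_degree + 1) colors: when coloring a vertex, at most max_degree neighbors are already colored.
Upper bound = 34 + 1 = 35

35


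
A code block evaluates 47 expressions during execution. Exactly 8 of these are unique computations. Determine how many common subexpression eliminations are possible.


CSE count = total expressions - unique expressions
= 47 - 8 = 39

39


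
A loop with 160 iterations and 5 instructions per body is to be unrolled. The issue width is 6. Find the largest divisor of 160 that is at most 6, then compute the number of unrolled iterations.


Largest divisor of 160 <= 6 is 5
New iterations = 160 / 5 = 32

32


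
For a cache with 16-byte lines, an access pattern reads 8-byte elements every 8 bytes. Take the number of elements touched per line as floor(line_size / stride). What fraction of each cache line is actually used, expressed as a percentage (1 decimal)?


Elements per cache line = floor(16 / 8) = 2
Bytes used = 2 * 8 = 16
Utilization = 16 / 16 * 100 = 100.0%

100.0


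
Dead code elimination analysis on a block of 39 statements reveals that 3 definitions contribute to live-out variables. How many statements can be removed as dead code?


Dead code = total statements - live definitions
= 39 - 3 = 36

36


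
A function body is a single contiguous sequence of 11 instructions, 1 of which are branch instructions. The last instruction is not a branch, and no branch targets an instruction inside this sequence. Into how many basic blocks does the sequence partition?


With no in-sequence branch targets, the leaders are the first instruction plus the instruction after each branch.
Number of basic blocks = branches + 1
= 1 + 1 = 2

2


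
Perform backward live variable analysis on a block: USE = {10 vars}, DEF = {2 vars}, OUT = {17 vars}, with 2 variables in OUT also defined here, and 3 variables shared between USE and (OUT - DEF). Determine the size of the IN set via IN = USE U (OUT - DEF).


OUT - DEF: 17 - 2 = 15
|IN| = |USE| + |OUT - DEF| - |USE ∩ (OUT - DEF)| = 10 + 15 - 3 = 22

22


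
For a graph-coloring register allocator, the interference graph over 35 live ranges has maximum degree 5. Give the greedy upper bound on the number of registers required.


Greedy coloring never needs more than (max_degree + 1) colors: when coloring a vertex, at most max_degree neighbors are already colored.
Upper bound = 5 + 1 = 6

6


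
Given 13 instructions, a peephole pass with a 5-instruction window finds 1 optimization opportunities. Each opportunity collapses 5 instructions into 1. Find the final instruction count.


Each match removes 4 instructions.
Total removed = 1 * 4 = 4
Remaining = 13 - 4 = 9

9


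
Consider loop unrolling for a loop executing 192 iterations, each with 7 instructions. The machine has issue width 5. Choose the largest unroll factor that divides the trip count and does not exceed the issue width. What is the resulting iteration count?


Largest divisor of 192 <= 5 is 4
New iterations = 192 / 4 = 48

48


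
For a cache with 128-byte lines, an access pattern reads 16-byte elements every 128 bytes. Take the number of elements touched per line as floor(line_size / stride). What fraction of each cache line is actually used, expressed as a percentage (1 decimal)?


Elements per cache line = floor(128 / 128) = 1
Bytes used = 1 * 16 = 16
Utilization = 16 / 128 * 100 = 12.5%

12.5


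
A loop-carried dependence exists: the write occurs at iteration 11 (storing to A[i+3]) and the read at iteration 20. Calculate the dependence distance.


Distance = read iteration - write iteration
= 20 - 11 = 9

9


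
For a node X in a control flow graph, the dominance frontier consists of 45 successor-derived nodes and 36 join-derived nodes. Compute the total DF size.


DF(X) = direct successor contributions + join point contributions
= 45 + 36 = 81

81


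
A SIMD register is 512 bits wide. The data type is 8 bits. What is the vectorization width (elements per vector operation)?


Width = SIMD bits / data type bits
= 512 / 8 = 64

64


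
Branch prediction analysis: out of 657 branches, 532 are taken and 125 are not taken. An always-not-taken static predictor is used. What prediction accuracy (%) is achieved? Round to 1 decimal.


Predictor: always-not-taken
Correct predictions = 125
Accuracy = 125 / 657 * 100 = 19.0%

19.0


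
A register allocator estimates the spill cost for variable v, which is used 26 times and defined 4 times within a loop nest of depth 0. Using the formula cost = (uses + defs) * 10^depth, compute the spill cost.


uses + defs = 26 + 4 = 30
10^0 = 1
Spill cost = 30 * 1 = 30

30


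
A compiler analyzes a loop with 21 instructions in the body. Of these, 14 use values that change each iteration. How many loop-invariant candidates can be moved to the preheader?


Invariant candidates = total - loop-dependent
= 21 - 14 = 7

7


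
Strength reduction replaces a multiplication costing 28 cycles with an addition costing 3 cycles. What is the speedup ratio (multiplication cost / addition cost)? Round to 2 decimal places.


Ratio = mult_cost / add_cost = 28 / 3 = 9.33

9.33


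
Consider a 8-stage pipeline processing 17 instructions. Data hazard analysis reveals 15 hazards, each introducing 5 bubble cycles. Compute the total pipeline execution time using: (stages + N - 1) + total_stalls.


Base cycles = 8 + 17 - 1 = 24
Total stalls = 15 * 5 = 75
Total = 24 + 75 = 99

99


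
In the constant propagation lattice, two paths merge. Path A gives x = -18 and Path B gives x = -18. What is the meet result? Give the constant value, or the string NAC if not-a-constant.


Meet operation: if both paths give the same constant, result is that constant; if they differ, result is NAC (not-a-constant).
Path A: -18, Path B: -18 -> equal
Result: constant -> -18

-18


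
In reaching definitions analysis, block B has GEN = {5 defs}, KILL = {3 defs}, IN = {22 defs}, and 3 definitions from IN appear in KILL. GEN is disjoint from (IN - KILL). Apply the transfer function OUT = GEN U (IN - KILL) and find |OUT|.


IN - KILL: 22 - 3 = 19 surviving definitions
OUT = GEN + surviving = 5 + 19 = 24

24


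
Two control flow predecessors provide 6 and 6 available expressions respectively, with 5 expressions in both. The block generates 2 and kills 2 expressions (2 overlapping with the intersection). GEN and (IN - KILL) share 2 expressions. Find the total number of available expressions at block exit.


IN = intersection of predecessors = 5
IN - KILL = 5 - 2 = 3
|OUT| = |GEN| + |IN - KILL| - |GEN ∩ (IN - KILL)| = 2 + 3 - 2 = 3

3


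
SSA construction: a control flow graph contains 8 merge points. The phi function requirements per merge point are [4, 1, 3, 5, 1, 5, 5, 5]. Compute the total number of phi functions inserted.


Total phi functions = sum of phi functions at each join node
= 4 + 1 + 3 + 5 + 1 + 5 + 5 + 5 = 29

29


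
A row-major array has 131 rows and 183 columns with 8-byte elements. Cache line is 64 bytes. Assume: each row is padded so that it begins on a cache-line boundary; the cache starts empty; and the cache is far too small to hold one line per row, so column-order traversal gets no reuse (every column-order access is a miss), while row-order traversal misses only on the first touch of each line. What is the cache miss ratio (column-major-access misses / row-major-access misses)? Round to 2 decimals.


Each row occupies 183 * 8 = 1464 bytes and starts on a line boundary, so it spans ceil(1464 / 64) = 23 cache lines.
Row-major traversal misses (one per line touched): 131 * ceil(183 * 8 / 64) = 3013
Column-major traversal misses (no reuse, every access misses): 131 * 183 = 23973
Ratio = 23973 / 3013 = 7.96

7.96


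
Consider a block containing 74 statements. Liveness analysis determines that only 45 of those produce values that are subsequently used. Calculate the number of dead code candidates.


Dead code = total statements - live definitions
= 74 - 45 = 29

29


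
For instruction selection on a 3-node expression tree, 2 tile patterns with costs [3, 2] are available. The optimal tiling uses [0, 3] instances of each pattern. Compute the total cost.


Total cost = sum(count_i * cost_i)
= 0*3 + 3*2
= 6

6


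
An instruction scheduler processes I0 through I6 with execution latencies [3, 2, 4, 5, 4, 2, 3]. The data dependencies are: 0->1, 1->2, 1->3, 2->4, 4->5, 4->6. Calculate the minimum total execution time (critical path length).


Compute longest path through dependency graph: dist(Ik) = max over predecessors of dist + latency(Ik).
dist(I0) = latency 3 = 3
dist(I1) = dist(I0) + 2 = 3 + 2 = 5
dist(I2) = dist(I1) + 4 = 5 + 4 = 9
dist(I3) = dist(I1) + 5 = 5 + 5 = 10
dist(I4) = dist(I2) + 4 = 9 + 4 = 13
dist(I5) = dist(I4) + 2 = 13 + 2 = 15
dist(I6) = dist(I4) + 3 = 13 + 3 = 16
Critical path = max dist = 16

16


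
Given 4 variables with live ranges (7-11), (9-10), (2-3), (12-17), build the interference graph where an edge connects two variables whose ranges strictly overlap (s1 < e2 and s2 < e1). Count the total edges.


Check all pairs for overlapping intervals.
Two intervals (s1,e1) and (s2,e2) overlap if s1 < e2 and s2 < e1.
v0 (7-11) vs v1..v3: overlaps v1 -> 1
v1 (9-10) vs v2..v3: overlaps none -> 0
v2 (2-3) vs v3: overlaps none -> 0
Total overlapping pairs = 1 + 0 + 0 = 1

1


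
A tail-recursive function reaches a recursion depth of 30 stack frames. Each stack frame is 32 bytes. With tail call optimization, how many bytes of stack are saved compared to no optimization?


Without TCO: 30 * 32 = 960 bytes
With TCO: reuse 1 frame = 32 bytes
Savings = 960 - 32 = 928

928


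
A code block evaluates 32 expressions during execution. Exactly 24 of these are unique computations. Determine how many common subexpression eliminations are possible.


CSE count = total expressions - unique expressions
= 32 - 24 = 8

8


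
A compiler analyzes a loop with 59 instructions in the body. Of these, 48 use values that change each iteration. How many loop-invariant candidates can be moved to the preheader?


Invariant candidates = total - loop-dependent
= 59 - 48 = 11

11


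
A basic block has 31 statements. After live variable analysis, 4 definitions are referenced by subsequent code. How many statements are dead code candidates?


Dead code = total statements - live definitions
= 31 - 4 = 27

27


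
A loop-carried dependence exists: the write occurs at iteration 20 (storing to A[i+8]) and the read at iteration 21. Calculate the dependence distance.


Distance = read iteration - write iteration
= 21 - 20 = 1

1


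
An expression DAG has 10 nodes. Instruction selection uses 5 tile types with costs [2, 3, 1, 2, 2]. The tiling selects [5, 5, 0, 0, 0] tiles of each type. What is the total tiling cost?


Total cost = sum(count_i * cost_i)
= 5*2 + 5*3 + 0*1 + 0*2 + 0*2
= 25

25


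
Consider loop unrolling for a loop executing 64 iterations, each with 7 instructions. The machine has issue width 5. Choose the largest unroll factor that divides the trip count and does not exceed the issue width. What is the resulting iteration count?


Largest divisor of 64 <= 5 is 4
New iterations = 64 / 4 = 16

16


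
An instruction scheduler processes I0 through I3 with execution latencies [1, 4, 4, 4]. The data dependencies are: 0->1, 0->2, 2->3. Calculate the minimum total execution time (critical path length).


Compute longest path through dependency graph: dist(Ik) = max over predecessors of dist + latency(Ik).
dist(I0) = latency 1 = 1
dist(I1) = dist(I0) + 4 = 1 + 4 = 5
dist(I2) = dist(I0) + 4 = 1 + 4 = 5
dist(I3) = dist(I2) + 4 = 5 + 4 = 9
Critical path = max dist = 9

9


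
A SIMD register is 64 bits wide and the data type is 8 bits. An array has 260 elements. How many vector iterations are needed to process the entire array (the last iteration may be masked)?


Width = 64 / 8 = 8 elements per vector op
Iterations = ceil(260 / 8) = 33

33


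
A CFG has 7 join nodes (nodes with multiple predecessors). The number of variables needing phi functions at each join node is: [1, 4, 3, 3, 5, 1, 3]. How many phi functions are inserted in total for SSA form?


Total phi functions = sum of phi functions at each join node
= 1 + 4 + 3 + 3 + 5 + 1 + 3 = 20

20


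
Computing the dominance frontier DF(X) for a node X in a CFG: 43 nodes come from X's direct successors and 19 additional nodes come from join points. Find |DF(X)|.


DF(X) = direct successor contributions + join point contributions
= 43 + 19 = 62

62


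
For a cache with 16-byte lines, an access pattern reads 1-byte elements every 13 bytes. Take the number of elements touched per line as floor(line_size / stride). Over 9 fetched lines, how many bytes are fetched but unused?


Elements per line = floor(16 / 13) = 1
Bytes used per line = 1 * 1 = 1
Wasted per line = 16 - 1 = 15
Total wasted = 15 * 9 = 135

135


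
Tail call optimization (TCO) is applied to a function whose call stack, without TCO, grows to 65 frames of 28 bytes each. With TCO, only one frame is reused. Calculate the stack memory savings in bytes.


Without TCO: 65 * 28 = 1820 bytes
With TCO: reuse 1 frame = 28 bytes
Savings = 1820 - 28 = 1792

1792


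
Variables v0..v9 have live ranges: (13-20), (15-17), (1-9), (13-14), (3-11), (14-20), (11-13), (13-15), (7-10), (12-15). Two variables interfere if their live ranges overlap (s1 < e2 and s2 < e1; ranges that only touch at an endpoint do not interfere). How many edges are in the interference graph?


Check all pairs for overlapping intervals.
Two intervals (s1,e1) and (s2,e2) overlap if s1 < e2 and s2 < e1.
v0 (13-20) vs v1..v9: overlaps v1, v3, v5, v7, v9 -> 5
v1 (15-17) vs v2..v9: overlaps v5 -> 1
v2 (1-9) vs v3..v9: overlaps v4, v8 -> 2
v3 (13-14) vs v4..v9: overlaps v7, v9 -> 2
v4 (3-11) vs v5..v9: overlaps v8 -> 1
v5 (14-20) vs v6..v9: overlaps v7, v9 -> 2
v6 (11-13) vs v7..v9: overlaps v9 -> 1
v7 (13-15) vs v8..v9: overlaps v9 -> 1
v8 (7-10) vs v9: overlaps none -> 0
Total overlapping pairs = 5 + 1 + 2 + 2 + 1 + 2 + 1 + 1 + 0 = 15

15


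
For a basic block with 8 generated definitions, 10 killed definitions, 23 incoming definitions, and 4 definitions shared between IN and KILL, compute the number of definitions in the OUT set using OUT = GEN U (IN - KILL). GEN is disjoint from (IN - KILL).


IN - KILL: 23 - 4 = 19 surviving definitions
OUT = GEN + surviving = 8 + 19 = 27

27


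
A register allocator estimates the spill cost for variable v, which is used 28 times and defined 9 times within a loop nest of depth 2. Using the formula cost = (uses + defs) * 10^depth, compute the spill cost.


uses + defs = 28 + 9 = 37
10^2 = 100
Spill cost = 37 * 100 = 3700

3700


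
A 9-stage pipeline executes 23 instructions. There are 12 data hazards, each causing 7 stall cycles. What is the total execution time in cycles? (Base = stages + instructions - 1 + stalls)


Base cycles = 9 + 23 - 1 = 31
Total stalls = 12 * 7 = 84
Total = 31 + 84 = 115

115


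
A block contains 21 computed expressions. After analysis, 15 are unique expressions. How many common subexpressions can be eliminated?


CSE count = total expressions - unique expressions
= 21 - 15 = 6

6


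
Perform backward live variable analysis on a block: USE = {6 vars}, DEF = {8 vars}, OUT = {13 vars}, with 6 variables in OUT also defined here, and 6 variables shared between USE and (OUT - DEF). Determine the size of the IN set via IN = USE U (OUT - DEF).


OUT - DEF: 13 - 6 = 7
|IN| = |USE| + |OUT - DEF| - |USE ∩ (OUT - DEF)| = 6 + 7 - 6 = 7

7


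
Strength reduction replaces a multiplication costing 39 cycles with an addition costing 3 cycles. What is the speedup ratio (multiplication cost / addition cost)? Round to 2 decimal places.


Ratio = mult_cost / add_cost = 39 / 3 = 13.0

13.0


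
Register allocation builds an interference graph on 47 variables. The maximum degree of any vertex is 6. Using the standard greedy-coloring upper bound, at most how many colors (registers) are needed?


Greedy coloring never needs more than (max_degree + 1) colors: when coloring a vertex, at most max_degree neighbors are already colored.
Upper bound = 6 + 1 = 7

7


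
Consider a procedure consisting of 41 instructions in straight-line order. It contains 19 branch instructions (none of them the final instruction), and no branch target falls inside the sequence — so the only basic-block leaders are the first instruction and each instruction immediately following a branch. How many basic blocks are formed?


With no in-sequence branch targets, the leaders are the first instruction plus the instruction after each branch.
Number of basic blocks = branches + 1
= 19 + 1 = 20

20


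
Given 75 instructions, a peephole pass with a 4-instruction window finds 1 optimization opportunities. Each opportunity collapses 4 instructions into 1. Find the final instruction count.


Each match removes 3 instructions.
Total removed = 1 * 3 = 3
Remaining = 75 - 3 = 72

72


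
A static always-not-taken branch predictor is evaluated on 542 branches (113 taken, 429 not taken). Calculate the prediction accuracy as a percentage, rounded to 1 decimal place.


Predictor: always-not-taken
Correct predictions = 429
Accuracy = 429 / 542 * 100 = 79.2%

79.2


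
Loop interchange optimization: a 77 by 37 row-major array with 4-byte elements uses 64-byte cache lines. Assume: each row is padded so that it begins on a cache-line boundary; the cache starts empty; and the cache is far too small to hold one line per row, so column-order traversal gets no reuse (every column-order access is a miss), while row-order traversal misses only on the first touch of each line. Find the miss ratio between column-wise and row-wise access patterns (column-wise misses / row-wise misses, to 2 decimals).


Each row occupies 37 * 4 = 148 bytes and starts on a line boundary, so it spans ceil(148 / 64) = 3 cache lines.
Row-major traversal misses (one per line touched): 77 * ceil(37 * 4 / 64) = 231
Column-major traversal misses (no reuse, every access misses): 77 * 37 = 2849
Ratio = 2849 / 231 = 12.33

12.33


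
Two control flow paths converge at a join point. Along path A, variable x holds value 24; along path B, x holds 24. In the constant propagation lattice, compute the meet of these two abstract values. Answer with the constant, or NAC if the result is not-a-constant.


Meet operation: if both paths give the same constant, result is that constant; if they differ, result is NAC (not-a-constant).
Path A: 24, Path B: 24 -> equal
Result: constant -> 24

24


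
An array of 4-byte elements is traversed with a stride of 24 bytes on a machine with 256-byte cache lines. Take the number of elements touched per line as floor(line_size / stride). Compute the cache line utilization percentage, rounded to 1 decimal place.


Elements per cache line = floor(256 / 24) = 10
Bytes used = 10 * 4 = 40
Utilization = 40 / 256 * 100 = 15.6%

15.6


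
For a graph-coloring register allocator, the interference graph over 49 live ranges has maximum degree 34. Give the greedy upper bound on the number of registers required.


Greedy coloring never needs more than (max_degree + 1) colors: when coloring a vertex, at most max_degree neighbors are already colored.
Upper bound = 34 + 1 = 35

35


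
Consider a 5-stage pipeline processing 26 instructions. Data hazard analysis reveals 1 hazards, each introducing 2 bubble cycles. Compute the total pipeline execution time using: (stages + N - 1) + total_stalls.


Base cycles = 5 + 26 - 1 = 30
Total stalls = 1 * 2 = 2
Total = 30 + 2 = 32

32


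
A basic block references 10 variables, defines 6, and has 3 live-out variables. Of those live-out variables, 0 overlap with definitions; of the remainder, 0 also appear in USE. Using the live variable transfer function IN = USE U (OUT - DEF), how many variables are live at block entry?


OUT - DEF: 3 - 0 = 3
|IN| = |USE| + |OUT - DEF| - |USE ∩ (OUT - DEF)| = 10 + 3 - 0 = 13

13


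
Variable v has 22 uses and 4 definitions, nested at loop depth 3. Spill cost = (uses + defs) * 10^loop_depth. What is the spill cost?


uses + defs = 22 + 4 = 26
10^3 = 1000
Spill cost = 26 * 1000 = 26000

26000


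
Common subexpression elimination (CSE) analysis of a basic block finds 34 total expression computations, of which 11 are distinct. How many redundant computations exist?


CSE count = total expressions - unique expressions
= 34 - 11 = 23

23


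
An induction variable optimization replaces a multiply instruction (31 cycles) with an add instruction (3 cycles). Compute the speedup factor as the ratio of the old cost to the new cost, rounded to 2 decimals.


Ratio = mult_cost / add_cost = 31 / 3 = 10.33

10.33


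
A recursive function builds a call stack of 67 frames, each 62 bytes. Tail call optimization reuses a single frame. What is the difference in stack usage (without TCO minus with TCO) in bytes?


Without TCO: 67 * 62 = 4154 bytes
With TCO: reuse 1 frame = 62 bytes
Savings = 4154 - 62 = 4092

4092


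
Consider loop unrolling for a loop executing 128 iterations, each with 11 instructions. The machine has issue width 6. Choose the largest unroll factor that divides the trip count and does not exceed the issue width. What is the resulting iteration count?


Largest divisor of 128 <= 6 is 4
New iterations = 128 / 4 = 32

32


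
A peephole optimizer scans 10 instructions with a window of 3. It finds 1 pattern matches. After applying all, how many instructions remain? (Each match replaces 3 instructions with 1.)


Each match removes 2 instructions.
Total removed = 1 * 2 = 2
Remaining = 10 - 2 = 8

8


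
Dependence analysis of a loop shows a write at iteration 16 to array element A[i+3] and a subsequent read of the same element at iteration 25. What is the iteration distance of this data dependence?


Distance = read iteration - write iteration
= 25 - 16 = 9

9


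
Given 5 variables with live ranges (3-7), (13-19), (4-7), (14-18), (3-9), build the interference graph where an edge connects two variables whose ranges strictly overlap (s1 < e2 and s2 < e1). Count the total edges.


Check all pairs for overlapping intervals.
Two intervals (s1,e1) and (s2,e2) overlap if s1 < e2 and s2 < e1.
v0 (3-7) vs v1..v4: overlaps v2, v4 -> 2
v1 (13-19) vs v2..v4: overlaps v3 -> 1
v2 (4-7) vs v3..v4: overlaps v4 -> 1
v3 (14-18) vs v4: overlaps none -> 0
Total overlapping pairs = 2 + 1 + 1 + 0 = 4

4


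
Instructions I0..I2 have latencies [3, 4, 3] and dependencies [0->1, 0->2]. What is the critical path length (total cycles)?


Compute longest path through dependency graph: dist(Ik) = max over predecessors of dist + latency(Ik).
dist(I0) = latency 3 = 3
dist(I1) = dist(I0) + 4 = 3 + 4 = 7
dist(I2) = dist(I0) + 3 = 3 + 3 = 6
Critical path = max dist = 7

7


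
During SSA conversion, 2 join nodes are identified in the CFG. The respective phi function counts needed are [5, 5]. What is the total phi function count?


Total phi functions = sum of phi functions at each join node
= 5 + 5 = 10

10


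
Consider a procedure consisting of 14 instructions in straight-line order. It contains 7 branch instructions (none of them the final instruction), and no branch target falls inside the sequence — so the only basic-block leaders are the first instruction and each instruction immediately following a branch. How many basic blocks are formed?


With no in-sequence branch targets, the leaders are the first instruction plus the instruction after each branch.
Number of basic blocks = branches + 1
= 7 + 1 = 8

8


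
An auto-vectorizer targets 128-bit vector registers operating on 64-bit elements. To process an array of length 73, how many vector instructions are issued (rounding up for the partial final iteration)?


Width = 128 / 64 = 2 elements per vector op
Iterations = ceil(73 / 2) = 37

37


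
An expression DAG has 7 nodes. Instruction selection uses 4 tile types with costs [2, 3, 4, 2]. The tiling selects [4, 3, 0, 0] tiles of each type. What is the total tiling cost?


Total cost = sum(count_i * cost_i)
= 4*2 + 3*3 + 0*4 + 0*2
= 17

17


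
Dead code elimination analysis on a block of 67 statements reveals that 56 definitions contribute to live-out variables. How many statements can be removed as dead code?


Dead code = total statements - live definitions
= 67 - 56 = 11

11


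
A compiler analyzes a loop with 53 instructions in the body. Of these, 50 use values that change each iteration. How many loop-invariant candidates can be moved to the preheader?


Invariant candidates = total - loop-dependent
= 53 - 50 = 3

3


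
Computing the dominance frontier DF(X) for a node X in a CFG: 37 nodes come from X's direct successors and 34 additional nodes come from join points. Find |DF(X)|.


DF(X) = direct successor contributions + join point contributions
= 37 + 34 = 71

71


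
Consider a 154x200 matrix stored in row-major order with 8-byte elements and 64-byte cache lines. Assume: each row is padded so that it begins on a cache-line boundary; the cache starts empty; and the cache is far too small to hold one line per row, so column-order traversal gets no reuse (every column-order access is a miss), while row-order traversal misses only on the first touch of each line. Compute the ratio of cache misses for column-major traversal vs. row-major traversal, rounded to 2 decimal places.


Each row occupies 200 * 8 = 1600 bytes and starts on a line boundary, so it spans ceil(1600 / 64) = 25 cache lines.
Row-major traversal misses (one per line touched): 154 * ceil(200 * 8 / 64) = 3850
Column-major traversal misses (no reuse, every access misses): 154 * 200 = 30800
Ratio = 30800 / 3850 = 8.0

8.0


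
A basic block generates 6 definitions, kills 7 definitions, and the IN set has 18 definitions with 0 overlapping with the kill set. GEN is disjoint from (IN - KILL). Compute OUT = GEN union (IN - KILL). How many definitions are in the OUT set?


IN - KILL: 18 - 0 = 18 surviving definitions
OUT = GEN + surviving = 6 + 18 = 24

24


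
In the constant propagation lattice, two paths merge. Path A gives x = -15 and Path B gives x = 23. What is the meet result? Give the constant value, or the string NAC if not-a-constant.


Meet operation: if both paths give the same constant, result is that constant; if they differ, result is NAC (not-a-constant).
Path A: -15, Path B: 23 -> differ
Result: not-a-constant -> NAC

NAC


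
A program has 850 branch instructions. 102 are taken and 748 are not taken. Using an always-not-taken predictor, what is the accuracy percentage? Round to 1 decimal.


Predictor: always-not-taken
Correct predictions = 748
Accuracy = 748 / 850 * 100 = 88.0%

88.0


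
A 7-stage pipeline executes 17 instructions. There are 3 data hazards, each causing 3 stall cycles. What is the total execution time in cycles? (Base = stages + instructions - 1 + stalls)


Base cycles = 7 + 17 - 1 = 23
Total stalls = 3 * 3 = 9
Total = 23 + 9 = 32

32


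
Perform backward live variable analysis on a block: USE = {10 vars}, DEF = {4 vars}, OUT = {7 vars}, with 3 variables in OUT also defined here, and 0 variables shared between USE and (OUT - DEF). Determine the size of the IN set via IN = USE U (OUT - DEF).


OUT - DEF: 7 - 3 = 4
|IN| = |USE| + |OUT - DEF| - |USE ∩ (OUT - DEF)| = 10 + 4 - 0 = 14

14


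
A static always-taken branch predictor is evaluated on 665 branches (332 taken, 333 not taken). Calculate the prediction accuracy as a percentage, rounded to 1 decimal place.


Predictor: always-taken
Correct predictions = 332
Accuracy = 332 / 665 * 100 = 49.9%

49.9


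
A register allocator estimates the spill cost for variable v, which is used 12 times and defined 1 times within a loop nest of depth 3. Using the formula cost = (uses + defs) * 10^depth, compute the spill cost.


uses + defs = 12 + 1 = 13
10^3 = 1000
Spill cost = 13 * 1000 = 13000

13000


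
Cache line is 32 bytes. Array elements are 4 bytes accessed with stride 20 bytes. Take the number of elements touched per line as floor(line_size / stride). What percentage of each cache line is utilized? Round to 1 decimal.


Elements per cache line = floor(32 / 20) = 1
Bytes used = 1 * 4 = 4
Utilization = 4 / 32 * 100 = 12.5%

12.5


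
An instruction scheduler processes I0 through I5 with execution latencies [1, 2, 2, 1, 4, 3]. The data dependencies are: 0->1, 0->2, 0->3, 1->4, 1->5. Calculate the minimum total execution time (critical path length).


Compute longest path through dependency graph: dist(Ik) = max over predecessors of dist + latency(Ik).
dist(I0) = latency 1 = 1
dist(I1) = dist(I0) + 2 = 1 + 2 = 3
dist(I2) = dist(I0) + 2 = 1 + 2 = 3
dist(I3) = dist(I0) + 1 = 1 + 1 = 2
dist(I4) = dist(I1) + 4 = 3 + 4 = 7
dist(I5) = dist(I1) + 3 = 3 + 3 = 6
Critical path = max dist = 7

7


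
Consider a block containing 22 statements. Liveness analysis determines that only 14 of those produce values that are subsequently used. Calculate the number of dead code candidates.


Dead code = total statements - live definitions
= 22 - 14 = 8

8


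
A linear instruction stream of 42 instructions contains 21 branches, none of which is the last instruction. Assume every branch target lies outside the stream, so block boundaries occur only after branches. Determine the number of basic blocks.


With no in-sequence branch targets, the leaders are the first instruction plus the instruction after each branch.
Number of basic blocks = branches + 1
= 21 + 1 = 22

22


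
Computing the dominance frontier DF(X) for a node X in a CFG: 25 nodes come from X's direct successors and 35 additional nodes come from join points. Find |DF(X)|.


DF(X) = direct successor contributions + join point contributions
= 25 + 35 = 60

60


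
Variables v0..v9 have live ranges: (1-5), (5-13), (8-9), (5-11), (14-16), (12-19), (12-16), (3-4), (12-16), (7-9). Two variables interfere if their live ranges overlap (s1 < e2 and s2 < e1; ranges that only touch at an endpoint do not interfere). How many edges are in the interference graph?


Check all pairs for overlapping intervals.
Two intervals (s1,e1) and (s2,e2) overlap if s1 < e2 and s2 < e1.
v0 (1-5) vs v1..v9: overlaps v7 -> 1
v1 (5-13) vs v2..v9: overlaps v2, v3, v5, v6, v8, v9 -> 6
v2 (8-9) vs v3..v9: overlaps v3, v9 -> 2
v3 (5-11) vs v4..v9: overlaps v9 -> 1
v4 (14-16) vs v5..v9: overlaps v5, v6, v8 -> 3
v5 (12-19) vs v6..v9: overlaps v6, v8 -> 2
v6 (12-16) vs v7..v9: overlaps v8 -> 1
v7 (3-4) vs v8..v9: overlaps none -> 0
v8 (12-16) vs v9: overlaps none -> 0
Total overlapping pairs = 1 + 6 + 2 + 1 + 3 + 2 + 1 + 0 + 0 = 16

16


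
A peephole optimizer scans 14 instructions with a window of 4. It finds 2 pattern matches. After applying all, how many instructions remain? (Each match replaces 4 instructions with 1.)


Each match removes 3 instructions.
Total removed = 2 * 3 = 6
Remaining = 14 - 6 = 8

8


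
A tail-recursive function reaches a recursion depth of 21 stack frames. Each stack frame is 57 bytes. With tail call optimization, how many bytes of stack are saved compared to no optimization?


Without TCO: 21 * 57 = 1197 bytes
With TCO: reuse 1 frame = 57 bytes
Savings = 1197 - 57 = 1140

1140


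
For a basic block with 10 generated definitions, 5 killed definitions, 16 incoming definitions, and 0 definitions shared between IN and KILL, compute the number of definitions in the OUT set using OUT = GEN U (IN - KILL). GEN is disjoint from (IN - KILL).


IN - KILL: 16 - 0 = 16 surviving definitions
OUT = GEN + surviving = 10 + 16 = 26

26


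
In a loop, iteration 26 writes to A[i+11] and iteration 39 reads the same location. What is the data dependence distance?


Distance = read iteration - write iteration
= 39 - 26 = 13

13


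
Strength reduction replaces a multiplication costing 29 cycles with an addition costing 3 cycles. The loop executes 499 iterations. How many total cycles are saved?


Per-iteration saving = 29 - 3 = 26
Total saved = 499 * 26 = 12974

12974


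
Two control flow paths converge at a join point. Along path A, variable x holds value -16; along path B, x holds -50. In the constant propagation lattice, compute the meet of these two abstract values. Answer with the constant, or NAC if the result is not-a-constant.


Meet operation: if both paths give the same constant, result is that constant; if they differ, result is NAC (not-a-constant).
Path A: -16, Path B: -50 -> differ
Result: not-a-constant -> NAC

NAC


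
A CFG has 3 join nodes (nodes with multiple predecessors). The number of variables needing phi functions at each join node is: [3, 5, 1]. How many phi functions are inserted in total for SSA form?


Total phi functions = sum of phi functions at each join node
= 3 + 5 + 1 = 9

9


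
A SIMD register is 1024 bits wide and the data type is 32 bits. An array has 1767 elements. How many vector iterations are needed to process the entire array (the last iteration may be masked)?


Width = 1024 / 32 = 32 elements per vector op
Iterations = ceil(1767 / 32) = 56

56


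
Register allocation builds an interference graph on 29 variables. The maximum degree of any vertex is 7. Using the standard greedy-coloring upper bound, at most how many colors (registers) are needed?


Greedy coloring never needs more than (max_degree + 1) colors: when coloring a vertex, at most max_degree neighbors are already colored.
Upper bound = 7 + 1 = 8

8


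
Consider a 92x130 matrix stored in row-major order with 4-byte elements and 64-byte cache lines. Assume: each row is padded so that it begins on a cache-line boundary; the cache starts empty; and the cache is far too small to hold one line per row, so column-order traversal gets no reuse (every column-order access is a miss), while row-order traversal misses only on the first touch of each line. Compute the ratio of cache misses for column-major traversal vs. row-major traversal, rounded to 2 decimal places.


Each row occupies 130 * 4 = 520 bytes and starts on a line boundary, so it spans ceil(520 / 64) = 9 cache lines.
Row-major traversal misses (one per line touched): 92 * ceil(130 * 4 / 64) = 828
Column-major traversal misses (no reuse, every access misses): 92 * 130 = 11960
Ratio = 11960 / 828 = 14.44

14.44


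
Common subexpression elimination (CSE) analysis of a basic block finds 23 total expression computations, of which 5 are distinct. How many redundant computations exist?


CSE count = total expressions - unique expressions
= 23 - 5 = 18

18


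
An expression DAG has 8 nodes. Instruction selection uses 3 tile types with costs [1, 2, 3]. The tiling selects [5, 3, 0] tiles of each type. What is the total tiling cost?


Total cost = sum(count_i * cost_i)
= 5*1 + 3*2 + 0*3
= 11

11


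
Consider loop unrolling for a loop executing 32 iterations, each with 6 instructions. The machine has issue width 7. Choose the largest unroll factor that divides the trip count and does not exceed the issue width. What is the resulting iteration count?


Largest divisor of 32 <= 7 is 4
New iterations = 32 / 4 = 8

8


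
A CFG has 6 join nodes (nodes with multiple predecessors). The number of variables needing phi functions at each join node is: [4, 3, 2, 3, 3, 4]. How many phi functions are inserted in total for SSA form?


Total phi functions = sum of phi functions at each join node
= 4 + 3 + 2 + 3 + 3 + 4 = 19

19


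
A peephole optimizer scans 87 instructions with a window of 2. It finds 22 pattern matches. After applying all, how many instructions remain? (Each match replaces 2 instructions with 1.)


Each match removes 1 instructions.
Total removed = 22 * 1 = 22
Remaining = 87 - 22 = 65

65


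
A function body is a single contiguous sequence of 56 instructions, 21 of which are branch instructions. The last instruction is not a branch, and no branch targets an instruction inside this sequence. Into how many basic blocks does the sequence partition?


With no in-sequence branch targets, the leaders are the first instruction plus the instruction after each branch.
Number of basic blocks = branches + 1
= 21 + 1 = 22

22


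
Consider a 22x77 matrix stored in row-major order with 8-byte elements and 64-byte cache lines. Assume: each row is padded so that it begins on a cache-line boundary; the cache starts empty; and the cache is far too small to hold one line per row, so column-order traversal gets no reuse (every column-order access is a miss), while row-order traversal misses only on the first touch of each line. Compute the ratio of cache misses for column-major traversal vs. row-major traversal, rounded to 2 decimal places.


Each row occupies 77 * 8 = 616 bytes and starts on a line boundary, so it spans ceil(616 / 64) = 10 cache lines.
Row-major traversal misses (one per line touched): 22 * ceil(77 * 8 / 64) = 220
Column-major traversal misses (no reuse, every access misses): 22 * 77 = 1694
Ratio = 1694 / 220 = 7.7

7.7


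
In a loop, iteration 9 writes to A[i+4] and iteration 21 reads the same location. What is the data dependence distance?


Distance = read iteration - write iteration
= 21 - 9 = 12

12


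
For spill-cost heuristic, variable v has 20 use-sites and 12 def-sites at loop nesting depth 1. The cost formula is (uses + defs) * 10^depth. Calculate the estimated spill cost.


uses + defs = 20 + 12 = 32
10^1 = 10
Spill cost = 32 * 10 = 320

320


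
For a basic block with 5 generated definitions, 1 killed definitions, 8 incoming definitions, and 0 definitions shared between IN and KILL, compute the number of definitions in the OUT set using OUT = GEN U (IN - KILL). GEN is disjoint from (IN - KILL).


IN - KILL: 8 - 0 = 8 surviving definitions
OUT = GEN + surviving = 5 + 8 = 13

13


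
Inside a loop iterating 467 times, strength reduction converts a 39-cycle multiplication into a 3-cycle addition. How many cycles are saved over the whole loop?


Per-iteration saving = 39 - 3 = 36
Total saved = 467 * 36 = 16812

16812


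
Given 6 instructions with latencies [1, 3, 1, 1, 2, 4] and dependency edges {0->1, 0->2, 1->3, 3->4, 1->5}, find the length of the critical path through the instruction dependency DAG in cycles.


Compute longest path through dependency graph: dist(Ik) = max over predecessors of dist + latency(Ik).
dist(I0) = latency 1 = 1
dist(I1) = dist(I0) + 3 = 1 + 3 = 4
dist(I2) = dist(I0) + 1 = 1 + 1 = 2
dist(I3) = dist(I1) + 1 = 4 + 1 = 5
dist(I4) = dist(I3) + 2 = 5 + 2 = 7
dist(I5) = dist(I1) + 4 = 4 + 4 = 8
Critical path = max dist = 8

8
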